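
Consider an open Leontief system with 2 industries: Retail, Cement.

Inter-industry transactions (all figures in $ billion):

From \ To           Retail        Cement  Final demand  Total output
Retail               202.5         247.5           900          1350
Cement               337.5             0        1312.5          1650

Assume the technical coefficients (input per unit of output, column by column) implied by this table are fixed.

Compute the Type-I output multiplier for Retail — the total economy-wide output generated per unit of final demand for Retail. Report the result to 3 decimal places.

Technical coefficients a_ij = z_ij / X_j:
  a_RR = 202.5/1350 = 0.15, a_CR = 337.5/1350 = 0.25
  a_RC = 247.5/1650 = 0.15, a_CC = 0/1650 = 0.00
I − A =
  [   0.85    -0.15]
  [  -0.25     1.00]
det(I−A) = (0.85)(1.00) − (-0.15)(-0.25) = 0.8125
adj(I−A) = [[1.00, 0.15], [0.25, 0.85]]
(I − A)⁻¹ = adj(I−A) / det(I−A) ≈
  [   1.2308     0.1846]
  [   0.3077     1.0462]
The output multiplier for sector j is the column-j sum of the Leontief inverse (I − A)⁻¹ = adj(I−A) / det(I−A).
Column R of adj(I−A): (1.00, 0.25); det(I−A) = 0.8125.
m_R = (1.00 + 0.25) / 0.8125 = 1.25 / 0.8125 ≈ 1.538.

m_R = 1.538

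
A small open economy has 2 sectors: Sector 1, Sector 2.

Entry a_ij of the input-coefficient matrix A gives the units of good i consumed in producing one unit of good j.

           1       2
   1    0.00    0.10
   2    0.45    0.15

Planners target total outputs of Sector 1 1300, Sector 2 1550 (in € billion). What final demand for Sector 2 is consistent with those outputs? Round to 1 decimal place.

d_2 = 732.5

I − A =
  [   1.00    -0.10]
  [  -0.45     0.85]
d = (I − A) x:
  d_1 = (+1.00)·1300 + (-0.10)·1550 = 1145.0
  d_2 = (-0.45)·1300 + (+0.85)·1550 = 732.5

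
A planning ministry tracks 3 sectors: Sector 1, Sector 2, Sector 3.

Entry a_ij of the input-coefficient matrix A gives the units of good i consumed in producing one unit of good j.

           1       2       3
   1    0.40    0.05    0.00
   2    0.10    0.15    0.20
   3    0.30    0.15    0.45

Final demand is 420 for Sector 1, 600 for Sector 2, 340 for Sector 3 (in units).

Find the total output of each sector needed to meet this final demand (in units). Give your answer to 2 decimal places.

x_1 = 793.18, x_2 = 1118.21, x_3 = 1355.79

I − A =
  [   0.60    -0.05     0.00]
  [  -0.10     0.85    -0.20]
  [  -0.30    -0.15     0.55]
Cofactors of I−A, C_ij = (−1)^(i+j)·(minor ij) (rows/columns in the sector order above):
  C_11 = (0.85)(0.55) − (-0.20)(-0.15) = 0.4375
  C_12 = −[(-0.10)(0.55) − (-0.20)(-0.30)] = 0.1150
  C_13 = (-0.10)(-0.15) − (0.85)(-0.30) = 0.2700
  C_21 = −[(-0.05)(0.55) − (0.00)(-0.15)] = 0.0275
  C_22 = (0.60)(0.55) − (0.00)(-0.30) = 0.3300
  C_23 = −[(0.60)(-0.15) − (-0.05)(-0.30)] = 0.1050
  C_31 = (-0.05)(-0.20) − (0.00)(0.85) = 0.0100
  C_32 = −[(0.60)(-0.20) − (0.00)(-0.10)] = 0.1200
  C_33 = (0.60)(0.85) − (-0.05)(-0.10) = 0.5050
det(I−A) = Σ_j (I−A)_1j·C_1j = (0.60)(0.4375) + (-0.05)(0.1150) + (0.00)(0.2700) = 0.25675
adj(I−A) = Cᵀ =
  [ 0.4375   0.0275   0.0100]
  [ 0.1150   0.3300   0.1200]
  [ 0.2700   0.1050   0.5050]
(I − A)⁻¹ = adj(I−A) / det(I−A) ≈
  [   1.7040     0.1071     0.0389]
  [   0.4479     1.2853     0.4674]
  [   1.0516     0.4090     1.9669]
x = (I − A)⁻¹ d = adj(I−A)·d / det(I−A), with det(I−A) = 0.25675:
  x_1 = (0.4375·420 + 0.0275·600 + 0.0100·340) / 0.25675 = 203.65 / 0.25675 ≈ 793.18
  x_2 = (0.1150·420 + 0.3300·600 + 0.1200·340) / 0.25675 = 287.10 / 0.25675 ≈ 1118.21
  x_3 = (0.2700·420 + 0.1050·600 + 0.5050·340) / 0.25675 = 348.10 / 0.25675 ≈ 1355.79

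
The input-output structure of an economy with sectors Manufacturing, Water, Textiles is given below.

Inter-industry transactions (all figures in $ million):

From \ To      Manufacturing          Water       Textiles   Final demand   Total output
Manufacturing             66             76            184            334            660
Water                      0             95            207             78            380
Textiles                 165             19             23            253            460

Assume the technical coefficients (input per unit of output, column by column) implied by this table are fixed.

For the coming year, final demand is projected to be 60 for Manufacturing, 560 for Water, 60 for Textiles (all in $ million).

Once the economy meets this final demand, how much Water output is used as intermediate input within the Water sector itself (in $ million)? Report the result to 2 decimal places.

z_WW = 216.74

Technical coefficients a_ij = z_ij / X_j:
  a_MM = 66/660 = 0.10, a_WM = 0/660 = 0.00, a_TM = 165/660 = 0.25
  a_MW = 76/380 = 0.20, a_WW = 95/380 = 0.25, a_TW = 19/380 = 0.05
  a_MT = 184/460 = 0.40, a_WT = 207/460 = 0.45, a_TT = 23/460 = 0.05
I − A =
  [   0.90    -0.20    -0.40]
  [   0.00     0.75    -0.45]
  [  -0.25    -0.05     0.95]
Cofactors of I−A, C_ij = (−1)^(i+j)·(minor ij) (rows/columns in the sector order above):
  C_11 = (0.75)(0.95) − (-0.45)(-0.05) = 0.6900
  C_12 = −[(0.00)(0.95) − (-0.45)(-0.25)] = 0.1125
  C_13 = (0.00)(-0.05) − (0.75)(-0.25) = 0.1875
  C_21 = −[(-0.20)(0.95) − (-0.40)(-0.05)] = 0.2100
  C_22 = (0.90)(0.95) − (-0.40)(-0.25) = 0.7550
  C_23 = −[(0.90)(-0.05) − (-0.20)(-0.25)] = 0.0950
  C_31 = (-0.20)(-0.45) − (-0.40)(0.75) = 0.3900
  C_32 = −[(0.90)(-0.45) − (-0.40)(0.00)] = 0.4050
  C_33 = (0.90)(0.75) − (-0.20)(0.00) = 0.6750
det(I−A) = Σ_j (I−A)_1j·C_1j = (0.90)(0.6900) + (-0.20)(0.1125) + (-0.40)(0.1875) = 0.5235
adj(I−A) = Cᵀ =
  [ 0.6900   0.2100   0.3900]
  [ 0.1125   0.7550   0.4050]
  [ 0.1875   0.0950   0.6750]
(I − A)⁻¹ = adj(I−A) / det(I−A) ≈
  [   1.3181     0.4011     0.7450]
  [   0.2149     1.4422     0.7736]
  [   0.3582     0.1815     1.2894]
First solve x = (I − A)⁻¹ d = adj(I−A)·d / det(I−A); in particular x_W = (0.1125·60 + 0.7550·560 + 0.4050·60) / 0.5235 = 453.85 / 0.5235 ≈ 866.9532.
Intermediate flow from W to W: z_WW = a_WW · x_W = 0.25 × 453.85 / 0.5235 = 113.4625 / 0.5235 ≈ 216.74.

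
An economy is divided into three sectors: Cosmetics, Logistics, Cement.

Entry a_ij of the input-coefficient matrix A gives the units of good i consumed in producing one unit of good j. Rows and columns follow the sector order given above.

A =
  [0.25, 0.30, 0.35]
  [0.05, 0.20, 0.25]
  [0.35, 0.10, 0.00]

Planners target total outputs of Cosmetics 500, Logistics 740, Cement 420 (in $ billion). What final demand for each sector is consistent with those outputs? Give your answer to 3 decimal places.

I − A =
  [   0.75    -0.30    -0.35]
  [  -0.05     0.80    -0.25]
  [  -0.35    -0.10     1.00]
d = (I − A) x:
  d_1 = (+0.75)·500 + (-0.30)·740 + (-0.35)·420 = 6.000
  d_2 = (-0.05)·500 + (+0.80)·740 + (-0.25)·420 = 462.000
  d_3 = (-0.35)·500 + (-0.10)·740 + (+1.00)·420 = 171.000

d_1 = 6.000, d_2 = 462.000, d_3 = 171.000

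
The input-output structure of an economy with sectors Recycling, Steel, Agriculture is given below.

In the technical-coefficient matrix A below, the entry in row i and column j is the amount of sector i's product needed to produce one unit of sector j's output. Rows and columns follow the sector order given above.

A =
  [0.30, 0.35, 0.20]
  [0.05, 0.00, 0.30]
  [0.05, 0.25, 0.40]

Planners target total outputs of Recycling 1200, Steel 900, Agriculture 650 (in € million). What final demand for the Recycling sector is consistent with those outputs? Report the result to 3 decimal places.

d_R = 395.000

I − A =
  [   0.70    -0.35    -0.20]
  [  -0.05     1.00    -0.30]
  [  -0.05    -0.25     0.60]
d = (I − A) x:
  d_R = (+0.70)·1200 + (-0.35)·900 + (-0.20)·650 = 395.000
  d_S = (-0.05)·1200 + (+1.00)·900 + (-0.30)·650 = 645.000
  d_A = (-0.05)·1200 + (-0.25)·900 + (+0.60)·650 = 105.000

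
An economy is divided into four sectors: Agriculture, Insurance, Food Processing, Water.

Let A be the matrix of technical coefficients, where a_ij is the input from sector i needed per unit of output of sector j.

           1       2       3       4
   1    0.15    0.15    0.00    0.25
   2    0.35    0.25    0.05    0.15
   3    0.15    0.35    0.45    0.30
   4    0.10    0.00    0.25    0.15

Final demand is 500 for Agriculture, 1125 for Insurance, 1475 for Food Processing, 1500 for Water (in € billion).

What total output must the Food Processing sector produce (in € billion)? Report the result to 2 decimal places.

x_3 = 8656.86

I − A =
  [   0.85    -0.15     0.00    -0.25]
  [  -0.35     0.75    -0.05    -0.15]
  [  -0.15    -0.35     0.55    -0.30]
  [  -0.10     0.00    -0.25     0.85]
Compute the cofactors C_ij = (−1)^(i+j)·(3×3 minor ij) of I−A; the adjugate is their transpose:
adj(I−A) = Cᵀ =
  [ 0.266375   0.080750   0.058875   0.113375]
  [ 0.159125   0.310500   0.088625   0.132875]
  [ 0.227500   0.267750   0.476250   0.282250]
  [ 0.098250   0.088250   0.147000   0.305750]
det(I−A) = Σ_j (I−A)_1j·C_1j = (0.85)(0.266375) + (-0.15)(0.159125) + (0.00)(0.227500) + (-0.25)(0.098250) = 0.1779875
(I − A)⁻¹ = adj(I−A) / det(I−A) ≈
  [   1.4966     0.4537     0.3308     0.6370]
  [   0.8940     1.7445     0.4979     0.7465]
  [   1.2782     1.5043     2.6757     1.5858]
  [   0.5520     0.4958     0.8259     1.7178]
x = (I − A)⁻¹ d = adj(I−A)·d / det(I−A), with det(I−A) = 0.1779875:
  x_1 = (0.266375·500 + 0.080750·1125 + 0.058875·1475 + 0.113375·1500) / 0.1779875 = 480.934375 / 0.1779875 ≈ 2702.07
  x_2 = (0.159125·500 + 0.310500·1125 + 0.088625·1475 + 0.132875·1500) / 0.1779875 = 758.909375 / 0.1779875 ≈ 4263.84
  x_3 = (0.227500·500 + 0.267750·1125 + 0.476250·1475 + 0.282250·1500) / 0.1779875 = 1540.8125 / 0.1779875 ≈ 8656.86
  x_4 = (0.098250·500 + 0.088250·1125 + 0.147000·1475 + 0.305750·1500) / 0.1779875 = 823.85625 / 0.1779875 ≈ 4628.73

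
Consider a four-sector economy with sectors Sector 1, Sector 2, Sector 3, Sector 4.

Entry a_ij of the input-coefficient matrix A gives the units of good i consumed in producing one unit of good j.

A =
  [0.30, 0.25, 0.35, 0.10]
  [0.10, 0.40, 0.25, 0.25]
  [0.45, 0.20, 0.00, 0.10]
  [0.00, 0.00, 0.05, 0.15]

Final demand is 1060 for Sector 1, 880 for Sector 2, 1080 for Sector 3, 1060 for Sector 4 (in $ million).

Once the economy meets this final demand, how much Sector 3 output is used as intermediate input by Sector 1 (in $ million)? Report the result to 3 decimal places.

I − A =
  [   0.70    -0.25    -0.35    -0.10]
  [  -0.10     0.60    -0.25    -0.25]
  [  -0.45    -0.20     1.00    -0.10]
  [   0.00     0.00    -0.05     0.85]
Compute the cofactors C_ij = (−1)^(i+j)·(3×3 minor ij) of I−A; the adjugate is their transpose:
adj(I−A) = Cᵀ =
  [ 0.462000   0.271750   0.237750   0.162250]
  [ 0.185750   0.455375   0.187750   0.177875]
  [ 0.246500   0.214625   0.335750   0.131625]
  [ 0.014500   0.012625   0.019750   0.230375]
det(I−A) = Σ_j (I−A)_1j·C_1j = (0.70)(0.462000) + (-0.25)(0.185750) + (-0.35)(0.246500) + (-0.10)(0.014500) = 0.1892375
(I − A)⁻¹ = adj(I−A) / det(I−A) ≈
  [   2.4414     1.4360     1.2564     0.8574]
  [   0.9816     2.4064     0.9921     0.9400]
  [   1.3026     1.1342     1.7742     0.6956]
  [   0.0766     0.0667     0.1044     1.2174]
First solve x = (I − A)⁻¹ d = adj(I−A)·d / det(I−A); in particular x_1 = (0.462000·1060 + 0.271750·880 + 0.237750·1080 + 0.162250·1060) / 0.1892375 = 1157.615 / 0.1892375 ≈ 6117.26006.
Intermediate flow from 3 to 1: z_31 = a_31 · x_1 = 0.45 × 1157.615 / 0.1892375 = 520.92675 / 0.1892375 ≈ 2752.767.

z_31 = 2752.767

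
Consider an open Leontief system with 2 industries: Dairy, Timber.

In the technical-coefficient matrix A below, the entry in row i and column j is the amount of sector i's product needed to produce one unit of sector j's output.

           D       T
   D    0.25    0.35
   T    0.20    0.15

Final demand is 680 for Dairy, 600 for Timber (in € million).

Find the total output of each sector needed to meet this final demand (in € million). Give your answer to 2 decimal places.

I − A =
  [   0.75    -0.35]
  [  -0.20     0.85]
det(I−A) = (0.75)(0.85) − (-0.35)(-0.20) = 0.5675
adj(I−A) = [[0.85, 0.35], [0.20, 0.75]]
(I − A)⁻¹ = adj(I−A) / det(I−A) ≈
  [   1.4978     0.6167]
  [   0.3524     1.3216]
x = (I − A)⁻¹ d = adj(I−A)·d / det(I−A), with det(I−A) = 0.5675:
  x_D = (0.85·680 + 0.35·600) / 0.5675 = 788.00 / 0.5675 ≈ 1388.55
  x_T = (0.20·680 + 0.75·600) / 0.5675 = 586.00 / 0.5675 ≈ 1032.60

x_D = 1388.55, x_T = 1032.60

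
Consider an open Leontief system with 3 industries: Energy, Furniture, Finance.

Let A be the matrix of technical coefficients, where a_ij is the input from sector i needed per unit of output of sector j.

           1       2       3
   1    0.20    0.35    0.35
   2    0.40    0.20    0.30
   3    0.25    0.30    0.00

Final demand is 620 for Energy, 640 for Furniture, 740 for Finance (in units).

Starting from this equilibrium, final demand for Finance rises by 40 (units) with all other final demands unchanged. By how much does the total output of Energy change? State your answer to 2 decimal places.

Δx_1 = 53.15

I − A =
  [   0.80    -0.35    -0.35]
  [  -0.40     0.80    -0.30]
  [  -0.25    -0.30     1.00]
Cofactors of I−A, C_ij = (−1)^(i+j)·(minor ij) (rows/columns in the sector order above):
  C_11 = (0.80)(1.00) − (-0.30)(-0.30) = 0.7100
  C_12 = −[(-0.40)(1.00) − (-0.30)(-0.25)] = 0.4750
  C_13 = (-0.40)(-0.30) − (0.80)(-0.25) = 0.3200
  C_21 = −[(-0.35)(1.00) − (-0.35)(-0.30)] = 0.4550
  C_22 = (0.80)(1.00) − (-0.35)(-0.25) = 0.7125
  C_23 = −[(0.80)(-0.30) − (-0.35)(-0.25)] = 0.3275
  C_31 = (-0.35)(-0.30) − (-0.35)(0.80) = 0.3850
  C_32 = −[(0.80)(-0.30) − (-0.35)(-0.40)] = 0.3800
  C_33 = (0.80)(0.80) − (-0.35)(-0.40) = 0.5000
det(I−A) = Σ_j (I−A)_1j·C_1j = (0.80)(0.7100) + (-0.35)(0.4750) + (-0.35)(0.3200) = 0.28975
adj(I−A) = Cᵀ =
  [ 0.7100   0.4550   0.3850]
  [ 0.4750   0.7125   0.3800]
  [ 0.3200   0.3275   0.5000]
(I − A)⁻¹ = adj(I−A) / det(I−A) ≈
  [   2.4504     1.5703     1.3287]
  [   1.6393     2.4590     1.3115]
  [   1.1044     1.1303     1.7256]
Δx = (I − A)⁻¹ Δd with Δd having +40 in the Finance component and 0 elsewhere.
So Δx_1 = L_13 · (+40), where L_13 = adj(I−A)_13 / det(I−A) = 0.3850 / 0.28975.
Δx_1 = 0.3850 × (+40) / 0.28975 = 15.40 / 0.28975 ≈ 53.15.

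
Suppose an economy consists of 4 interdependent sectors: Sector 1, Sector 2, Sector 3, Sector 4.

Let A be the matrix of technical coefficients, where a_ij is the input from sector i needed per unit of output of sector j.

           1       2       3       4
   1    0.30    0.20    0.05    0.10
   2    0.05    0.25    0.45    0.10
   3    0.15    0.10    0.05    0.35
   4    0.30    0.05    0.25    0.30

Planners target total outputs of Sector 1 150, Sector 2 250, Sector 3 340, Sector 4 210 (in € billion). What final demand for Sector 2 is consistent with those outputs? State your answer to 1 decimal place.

I − A =
  [   0.70    -0.20    -0.05    -0.10]
  [  -0.05     0.75    -0.45    -0.10]
  [  -0.15    -0.10     0.95    -0.35]
  [  -0.30    -0.05    -0.25     0.70]
d = (I − A) x:
  d_1 = (+0.70)·150 + (-0.20)·250 + (-0.05)·340 + (-0.10)·210 = 17.0
  d_2 = (-0.05)·150 + (+0.75)·250 + (-0.45)·340 + (-0.10)·210 = 6.0
  d_3 = (-0.15)·150 + (-0.10)·250 + (+0.95)·340 + (-0.35)·210 = 202.0
  d_4 = (-0.30)·150 + (-0.05)·250 + (-0.25)·340 + (+0.70)·210 = 4.5

d_2 = 6.0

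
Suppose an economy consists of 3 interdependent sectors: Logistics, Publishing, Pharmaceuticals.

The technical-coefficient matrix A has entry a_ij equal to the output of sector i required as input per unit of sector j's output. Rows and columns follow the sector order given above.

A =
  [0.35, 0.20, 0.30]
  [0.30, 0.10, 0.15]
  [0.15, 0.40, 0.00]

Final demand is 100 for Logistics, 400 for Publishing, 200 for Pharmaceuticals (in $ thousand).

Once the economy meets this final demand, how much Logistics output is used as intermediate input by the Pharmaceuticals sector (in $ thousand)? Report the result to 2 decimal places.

z_13 = 182.59

I − A =
  [   0.65    -0.20    -0.30]
  [  -0.30     0.90    -0.15]
  [  -0.15    -0.40     1.00]
Cofactors of I−A, C_ij = (−1)^(i+j)·(minor ij) (rows/columns in the sector order above):
  C_11 = (0.90)(1.00) − (-0.15)(-0.40) = 0.8400
  C_12 = −[(-0.30)(1.00) − (-0.15)(-0.15)] = 0.3225
  C_13 = (-0.30)(-0.40) − (0.90)(-0.15) = 0.2550
  C_21 = −[(-0.20)(1.00) − (-0.30)(-0.40)] = 0.3200
  C_22 = (0.65)(1.00) − (-0.30)(-0.15) = 0.6050
  C_23 = −[(0.65)(-0.40) − (-0.20)(-0.15)] = 0.2900
  C_31 = (-0.20)(-0.15) − (-0.30)(0.90) = 0.3000
  C_32 = −[(0.65)(-0.15) − (-0.30)(-0.30)] = 0.1875
  C_33 = (0.65)(0.90) − (-0.20)(-0.30) = 0.5250
det(I−A) = Σ_j (I−A)_1j·C_1j = (0.65)(0.8400) + (-0.20)(0.3225) + (-0.30)(0.2550) = 0.4050
adj(I−A) = Cᵀ =
  [ 0.8400   0.3200   0.3000]
  [ 0.3225   0.6050   0.1875]
  [ 0.2550   0.2900   0.5250]
(I − A)⁻¹ = adj(I−A) / det(I−A) ≈
  [   2.0741     0.7901     0.7407]
  [   0.7963     1.4938     0.4630]
  [   0.6296     0.7160     1.2963]
First solve x = (I − A)⁻¹ d = adj(I−A)·d / det(I−A); in particular x_3 = (0.2550·100 + 0.2900·400 + 0.5250·200) / 0.4050 = 246.50 / 0.4050 ≈ 608.6420.
Intermediate flow from 1 to 3: z_13 = a_13 · x_3 = 0.30 × 246.50 / 0.4050 = 73.95 / 0.4050 ≈ 182.59.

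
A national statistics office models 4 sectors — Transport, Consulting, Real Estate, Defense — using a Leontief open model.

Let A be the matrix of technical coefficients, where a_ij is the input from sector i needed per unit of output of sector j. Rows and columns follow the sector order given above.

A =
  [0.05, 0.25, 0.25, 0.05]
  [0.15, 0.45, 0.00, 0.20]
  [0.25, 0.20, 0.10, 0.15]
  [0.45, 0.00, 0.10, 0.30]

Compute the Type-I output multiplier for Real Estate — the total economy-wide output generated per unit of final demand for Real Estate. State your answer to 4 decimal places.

m_R = 2.6961

I − A =
  [   0.95    -0.25    -0.25    -0.05]
  [  -0.15     0.55     0.00    -0.20]
  [  -0.25    -0.20     0.90    -0.15]
  [  -0.45     0.00    -0.10     0.70]
Compute the cofactors C_ij = (−1)^(i+j)·(3×3 minor ij) of I−A; the adjugate is their transpose:
adj(I−A) = Cᵀ =
  [ 0.334250   0.189750   0.104000   0.100375]
  [ 0.178250   0.502125   0.068500   0.170875]
  [ 0.172375   0.189125   0.304625   0.131625]
  [ 0.239500   0.149000   0.110375   0.394625]
det(I−A) = Σ_j (I−A)_1j·C_1j = (0.95)(0.334250) + (-0.25)(0.178250) + (-0.25)(0.172375) + (-0.05)(0.239500) = 0.21790625
(I − A)⁻¹ = adj(I−A) / det(I−A) ≈
  [   1.53392     0.87079     0.47727     0.46063]
  [   0.81801     2.30432     0.31436     0.78417]
  [   0.79105     0.86792     1.39796     0.60404]
  [   1.09910     0.68378     0.50653     1.81099]
The output multiplier for sector j is the column-j sum of the Leontief inverse (I − A)⁻¹ = adj(I−A) / det(I−A).
Column R of adj(I−A): (0.104000, 0.068500, 0.304625, 0.110375); det(I−A) = 0.21790625.
m_R = (0.104000 + 0.068500 + 0.304625 + 0.110375) / 0.21790625 = 0.5875 / 0.21790625 ≈ 2.6961.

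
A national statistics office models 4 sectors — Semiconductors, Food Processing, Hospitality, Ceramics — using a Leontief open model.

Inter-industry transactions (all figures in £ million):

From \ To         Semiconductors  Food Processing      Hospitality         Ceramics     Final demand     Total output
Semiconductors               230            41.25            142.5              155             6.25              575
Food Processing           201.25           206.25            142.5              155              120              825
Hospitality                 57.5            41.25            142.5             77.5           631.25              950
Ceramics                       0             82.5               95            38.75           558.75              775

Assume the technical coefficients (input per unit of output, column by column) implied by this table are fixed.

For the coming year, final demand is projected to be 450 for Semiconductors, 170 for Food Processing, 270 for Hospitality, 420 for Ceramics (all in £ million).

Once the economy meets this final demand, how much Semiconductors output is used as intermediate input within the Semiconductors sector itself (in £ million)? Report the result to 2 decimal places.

z_11 = 477.12

Technical coefficients a_ij = z_ij / X_j:
  a_11 = 230/575 = 0.40, a_21 = 201.25/575 = 0.35, a_31 = 57.5/575 = 0.10, a_41 = 0/575 = 0.00
  a_12 = 41.25/825 = 0.05, a_22 = 206.25/825 = 0.25, a_32 = 41.25/825 = 0.05, a_42 = 82.5/825 = 0.10
  a_13 = 142.5/950 = 0.15, a_23 = 142.5/950 = 0.15, a_33 = 142.5/950 = 0.15, a_43 = 95/950 = 0.10
  a_14 = 155/775 = 0.20, a_24 = 155/775 = 0.20, a_34 = 77.5/775 = 0.10, a_44 = 38.75/775 = 0.05
I − A =
  [   0.60    -0.05    -0.15    -0.20]
  [  -0.35     0.75    -0.15    -0.20]
  [  -0.10    -0.05     0.85    -0.10]
  [   0.00    -0.10    -0.10     0.95]
Compute the cofactors C_ij = (−1)^(i+j)·(3×3 minor ij) of I−A; the adjugate is their transpose:
adj(I−A) = Cᵀ =
  [ 0.571500   0.066500   0.130000   0.148000]
  [ 0.295375   0.462250   0.154375   0.175750]
  [ 0.089375   0.041250   0.391875   0.068750]
  [ 0.040500   0.053000   0.057500   0.348500]
det(I−A) = Σ_j (I−A)_1j·C_1j = (0.60)(0.571500) + (-0.05)(0.295375) + (-0.15)(0.089375) + (-0.20)(0.040500) = 0.306625
(I − A)⁻¹ = adj(I−A) / det(I−A) ≈
  [   1.8638     0.2169     0.4240     0.4827]
  [   0.9633     1.5075     0.5035     0.5732]
  [   0.2915     0.1345     1.2780     0.2242]
  [   0.1321     0.1728     0.1875     1.1366]
First solve x = (I − A)⁻¹ d = adj(I−A)·d / det(I−A); in particular x_1 = (0.571500·450 + 0.066500·170 + 0.130000·270 + 0.148000·420) / 0.306625 = 365.74 / 0.306625 ≈ 1192.7925.
Intermediate flow from 1 to 1: z_11 = a_11 · x_1 = 0.40 × 365.74 / 0.306625 = 146.296 / 0.306625 ≈ 477.12.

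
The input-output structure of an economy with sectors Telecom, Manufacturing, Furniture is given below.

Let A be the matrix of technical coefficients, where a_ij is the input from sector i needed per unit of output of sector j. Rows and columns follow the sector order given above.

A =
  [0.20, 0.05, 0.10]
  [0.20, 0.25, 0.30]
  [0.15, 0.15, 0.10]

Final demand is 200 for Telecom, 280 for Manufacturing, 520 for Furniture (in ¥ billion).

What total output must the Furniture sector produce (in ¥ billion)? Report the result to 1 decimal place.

I − A =
  [   0.80    -0.05    -0.10]
  [  -0.20     0.75    -0.30]
  [  -0.15    -0.15     0.90]
Cofactors of I−A, C_ij = (−1)^(i+j)·(minor ij) (rows/columns in the sector order above):
  C_11 = (0.75)(0.90) − (-0.30)(-0.15) = 0.6300
  C_12 = −[(-0.20)(0.90) − (-0.30)(-0.15)] = 0.2250
  C_13 = (-0.20)(-0.15) − (0.75)(-0.15) = 0.1425
  C_21 = −[(-0.05)(0.90) − (-0.10)(-0.15)] = 0.0600
  C_22 = (0.80)(0.90) − (-0.10)(-0.15) = 0.7050
  C_23 = −[(0.80)(-0.15) − (-0.05)(-0.15)] = 0.1275
  C_31 = (-0.05)(-0.30) − (-0.10)(0.75) = 0.0900
  C_32 = −[(0.80)(-0.30) − (-0.10)(-0.20)] = 0.2600
  C_33 = (0.80)(0.75) − (-0.05)(-0.20) = 0.5900
det(I−A) = Σ_j (I−A)_1j·C_1j = (0.80)(0.6300) + (-0.05)(0.2250) + (-0.10)(0.1425) = 0.4785
adj(I−A) = Cᵀ =
  [ 0.6300   0.0600   0.0900]
  [ 0.2250   0.7050   0.2600]
  [ 0.1425   0.1275   0.5900]
(I − A)⁻¹ = adj(I−A) / det(I−A) ≈
  [   1.3166     0.1254     0.1881]
  [   0.4702     1.4734     0.5434]
  [   0.2978     0.2665     1.2330]
x = (I − A)⁻¹ d = adj(I−A)·d / det(I−A), with det(I−A) = 0.4785:
  x_1 = (0.6300·200 + 0.0600·280 + 0.0900·520) / 0.4785 = 189.60 / 0.4785 ≈ 396.2
  x_2 = (0.2250·200 + 0.7050·280 + 0.2600·520) / 0.4785 = 377.60 / 0.4785 ≈ 789.1
  x_3 = (0.1425·200 + 0.1275·280 + 0.5900·520) / 0.4785 = 371.00 / 0.4785 ≈ 775.3

x_3 = 775.3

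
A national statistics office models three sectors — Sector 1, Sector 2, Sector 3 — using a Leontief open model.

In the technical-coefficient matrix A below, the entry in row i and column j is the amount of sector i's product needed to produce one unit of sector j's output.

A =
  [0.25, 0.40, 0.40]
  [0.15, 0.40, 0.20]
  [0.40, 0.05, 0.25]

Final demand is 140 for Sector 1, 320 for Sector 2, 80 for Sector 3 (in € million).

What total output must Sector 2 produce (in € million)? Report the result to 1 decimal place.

x_2 = 1120.5

I − A =
  [   0.75    -0.40    -0.40]
  [  -0.15     0.60    -0.20]
  [  -0.40    -0.05     0.75]
Cofactors of I−A, C_ij = (−1)^(i+j)·(minor ij) (rows/columns in the sector order above):
  C_11 = (0.60)(0.75) − (-0.20)(-0.05) = 0.4400
  C_12 = −[(-0.15)(0.75) − (-0.20)(-0.40)] = 0.1925
  C_13 = (-0.15)(-0.05) − (0.60)(-0.40) = 0.2475
  C_21 = −[(-0.40)(0.75) − (-0.40)(-0.05)] = 0.3200
  C_22 = (0.75)(0.75) − (-0.40)(-0.40) = 0.4025
  C_23 = −[(0.75)(-0.05) − (-0.40)(-0.40)] = 0.1975
  C_31 = (-0.40)(-0.20) − (-0.40)(0.60) = 0.3200
  C_32 = −[(0.75)(-0.20) − (-0.40)(-0.15)] = 0.2100
  C_33 = (0.75)(0.60) − (-0.40)(-0.15) = 0.3900
det(I−A) = Σ_j (I−A)_1j·C_1j = (0.75)(0.4400) + (-0.40)(0.1925) + (-0.40)(0.2475) = 0.1540
adj(I−A) = Cᵀ =
  [ 0.4400   0.3200   0.3200]
  [ 0.1925   0.4025   0.2100]
  [ 0.2475   0.1975   0.3900]
(I − A)⁻¹ = adj(I−A) / det(I−A) ≈
  [   2.8571     2.0779     2.0779]
  [   1.2500     2.6136     1.3636]
  [   1.6071     1.2825     2.5325]
x = (I − A)⁻¹ d = adj(I−A)·d / det(I−A), with det(I−A) = 0.1540:
  x_1 = (0.4400·140 + 0.3200·320 + 0.3200·80) / 0.1540 = 189.60 / 0.1540 ≈ 1231.2
  x_2 = (0.1925·140 + 0.4025·320 + 0.2100·80) / 0.1540 = 172.55 / 0.1540 ≈ 1120.5
  x_3 = (0.2475·140 + 0.1975·320 + 0.3900·80) / 0.1540 = 129.05 / 0.1540 ≈ 838.0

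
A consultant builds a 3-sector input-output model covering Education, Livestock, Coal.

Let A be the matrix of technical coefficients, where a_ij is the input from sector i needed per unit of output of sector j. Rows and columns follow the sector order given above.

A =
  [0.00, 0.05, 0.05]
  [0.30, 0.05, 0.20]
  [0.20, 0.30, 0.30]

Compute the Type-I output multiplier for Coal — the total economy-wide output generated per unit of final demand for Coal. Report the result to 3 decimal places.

m_3 = 2.087

I − A =
  [   1.00    -0.05    -0.05]
  [  -0.30     0.95    -0.20]
  [  -0.20    -0.30     0.70]
Cofactors of I−A, C_ij = (−1)^(i+j)·(minor ij) (rows/columns in the sector order above):
  C_11 = (0.95)(0.70) − (-0.20)(-0.30) = 0.6050
  C_12 = −[(-0.30)(0.70) − (-0.20)(-0.20)] = 0.2500
  C_13 = (-0.30)(-0.30) − (0.95)(-0.20) = 0.2800
  C_21 = −[(-0.05)(0.70) − (-0.05)(-0.30)] = 0.0500
  C_22 = (1.00)(0.70) − (-0.05)(-0.20) = 0.6900
  C_23 = −[(1.00)(-0.30) − (-0.05)(-0.20)] = 0.3100
  C_31 = (-0.05)(-0.20) − (-0.05)(0.95) = 0.0575
  C_32 = −[(1.00)(-0.20) − (-0.05)(-0.30)] = 0.2150
  C_33 = (1.00)(0.95) − (-0.05)(-0.30) = 0.9350
det(I−A) = Σ_j (I−A)_1j·C_1j = (1.00)(0.6050) + (-0.05)(0.2500) + (-0.05)(0.2800) = 0.5785
adj(I−A) = Cᵀ =
  [ 0.6050   0.0500   0.0575]
  [ 0.2500   0.6900   0.2150]
  [ 0.2800   0.3100   0.9350]
(I − A)⁻¹ = adj(I−A) / det(I−A) ≈
  [   1.0458     0.0864     0.0994]
  [   0.4322     1.1927     0.3717]
  [   0.4840     0.5359     1.6162]
The output multiplier for sector j is the column-j sum of the Leontief inverse (I − A)⁻¹ = adj(I−A) / det(I−A).
Column 3 of adj(I−A): (0.0575, 0.2150, 0.9350); det(I−A) = 0.5785.
m_3 = (0.0575 + 0.2150 + 0.9350) / 0.5785 = 1.2075 / 0.5785 ≈ 2.087.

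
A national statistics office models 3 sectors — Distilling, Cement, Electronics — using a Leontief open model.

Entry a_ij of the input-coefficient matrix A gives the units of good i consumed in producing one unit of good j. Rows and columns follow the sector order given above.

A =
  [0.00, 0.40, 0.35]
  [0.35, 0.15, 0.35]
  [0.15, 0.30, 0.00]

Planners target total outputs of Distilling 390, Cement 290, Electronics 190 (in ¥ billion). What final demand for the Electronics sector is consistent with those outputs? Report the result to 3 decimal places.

d_3 = 44.500

I − A =
  [   1.00    -0.40    -0.35]
  [  -0.35     0.85    -0.35]
  [  -0.15    -0.30     1.00]
d = (I − A) x:
  d_1 = (+1.00)·390 + (-0.40)·290 + (-0.35)·190 = 207.500
  d_2 = (-0.35)·390 + (+0.85)·290 + (-0.35)·190 = 43.500
  d_3 = (-0.15)·390 + (-0.30)·290 + (+1.00)·190 = 44.500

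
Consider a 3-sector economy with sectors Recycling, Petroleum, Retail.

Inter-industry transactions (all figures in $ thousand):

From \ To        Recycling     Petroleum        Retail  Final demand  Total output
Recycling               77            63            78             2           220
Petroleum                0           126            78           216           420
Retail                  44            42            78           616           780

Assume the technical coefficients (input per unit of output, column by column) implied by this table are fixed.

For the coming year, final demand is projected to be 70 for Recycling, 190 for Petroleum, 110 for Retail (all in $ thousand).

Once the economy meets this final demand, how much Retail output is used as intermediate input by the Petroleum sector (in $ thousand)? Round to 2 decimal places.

z_32 = 30.03

Technical coefficients a_ij = z_ij / X_j:
  a_11 = 77/220 = 0.35, a_21 = 0/220 = 0.00, a_31 = 44/220 = 0.20
  a_12 = 63/420 = 0.15, a_22 = 126/420 = 0.30, a_32 = 42/420 = 0.10
  a_13 = 78/780 = 0.10, a_23 = 78/780 = 0.10, a_33 = 78/780 = 0.10
I − A =
  [   0.65    -0.15    -0.10]
  [   0.00     0.70    -0.10]
  [  -0.20    -0.10     0.90]
Cofactors of I−A, C_ij = (−1)^(i+j)·(minor ij) (rows/columns in the sector order above):
  C_11 = (0.70)(0.90) − (-0.10)(-0.10) = 0.6200
  C_12 = −[(0.00)(0.90) − (-0.10)(-0.20)] = 0.0200
  C_13 = (0.00)(-0.10) − (0.70)(-0.20) = 0.1400
  C_21 = −[(-0.15)(0.90) − (-0.10)(-0.10)] = 0.1450
  C_22 = (0.65)(0.90) − (-0.10)(-0.20) = 0.5650
  C_23 = −[(0.65)(-0.10) − (-0.15)(-0.20)] = 0.0950
  C_31 = (-0.15)(-0.10) − (-0.10)(0.70) = 0.0850
  C_32 = −[(0.65)(-0.10) − (-0.10)(0.00)] = 0.0650
  C_33 = (0.65)(0.70) − (-0.15)(0.00) = 0.4550
det(I−A) = Σ_j (I−A)_1j·C_1j = (0.65)(0.6200) + (-0.15)(0.0200) + (-0.10)(0.1400) = 0.3860
adj(I−A) = Cᵀ =
  [ 0.6200   0.1450   0.0850]
  [ 0.0200   0.5650   0.0650]
  [ 0.1400   0.0950   0.4550]
(I − A)⁻¹ = adj(I−A) / det(I−A) ≈
  [   1.6062     0.3756     0.2202]
  [   0.0518     1.4637     0.1684]
  [   0.3627     0.2461     1.1788]
First solve x = (I − A)⁻¹ d = adj(I−A)·d / det(I−A); in particular x_2 = (0.0200·70 + 0.5650·190 + 0.0650·110) / 0.3860 = 115.90 / 0.3860 ≈ 300.2591.
Intermediate flow from 3 to 2: z_32 = a_32 · x_2 = 0.10 × 115.90 / 0.3860 = 11.59 / 0.3860 ≈ 30.03.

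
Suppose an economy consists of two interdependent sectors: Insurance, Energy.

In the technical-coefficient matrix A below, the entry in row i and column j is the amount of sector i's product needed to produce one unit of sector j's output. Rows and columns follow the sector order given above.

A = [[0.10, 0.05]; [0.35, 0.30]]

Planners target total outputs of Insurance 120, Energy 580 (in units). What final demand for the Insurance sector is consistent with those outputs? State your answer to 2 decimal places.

d_1 = 79.00

I − A =
  [   0.90    -0.05]
  [  -0.35     0.70]
d = (I − A) x:
  d_1 = (+0.90)·120 + (-0.05)·580 = 79.00
  d_2 = (-0.35)·120 + (+0.70)·580 = 364.00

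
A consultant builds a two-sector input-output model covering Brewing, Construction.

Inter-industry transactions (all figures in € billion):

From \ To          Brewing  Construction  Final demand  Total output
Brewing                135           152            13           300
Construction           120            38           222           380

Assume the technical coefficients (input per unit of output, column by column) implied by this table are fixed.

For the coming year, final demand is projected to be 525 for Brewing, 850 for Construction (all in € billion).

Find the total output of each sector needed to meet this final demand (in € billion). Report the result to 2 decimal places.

Technical coefficients a_ij = z_ij / X_j:
  a_BB = 135/300 = 0.45, a_CB = 120/300 = 0.40
  a_BC = 152/380 = 0.40, a_CC = 38/380 = 0.10
I − A =
  [   0.55    -0.40]
  [  -0.40     0.90]
det(I−A) = (0.55)(0.90) − (-0.40)(-0.40) = 0.3350
adj(I−A) = [[0.90, 0.40], [0.40, 0.55]]
(I − A)⁻¹ = adj(I−A) / det(I−A) ≈
  [   2.6866     1.1940]
  [   1.1940     1.6418]
x = (I − A)⁻¹ d = adj(I−A)·d / det(I−A), with det(I−A) = 0.3350:
  x_B = (0.90·525 + 0.40·850) / 0.3350 = 812.50 / 0.3350 ≈ 2425.37
  x_C = (0.40·525 + 0.55·850) / 0.3350 = 677.50 / 0.3350 ≈ 2022.39

x_B = 2425.37, x_C = 2022.39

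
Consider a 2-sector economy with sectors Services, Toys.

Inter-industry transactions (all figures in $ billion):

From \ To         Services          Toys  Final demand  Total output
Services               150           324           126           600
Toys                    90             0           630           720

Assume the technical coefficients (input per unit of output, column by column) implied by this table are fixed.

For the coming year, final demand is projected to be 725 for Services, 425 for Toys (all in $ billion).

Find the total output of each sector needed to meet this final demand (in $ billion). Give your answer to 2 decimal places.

Technical coefficients a_ij = z_ij / X_j:
  a_SS = 150/600 = 0.25, a_TS = 90/600 = 0.15
  a_ST = 324/720 = 0.45, a_TT = 0/720 = 0.00
I − A =
  [   0.75    -0.45]
  [  -0.15     1.00]
det(I−A) = (0.75)(1.00) − (-0.45)(-0.15) = 0.6825
adj(I−A) = [[1.00, 0.45], [0.15, 0.75]]
(I − A)⁻¹ = adj(I−A) / det(I−A) ≈
  [   1.4652     0.6593]
  [   0.2198     1.0989]
x = (I − A)⁻¹ d = adj(I−A)·d / det(I−A), with det(I−A) = 0.6825:
  x_S = (1.00·725 + 0.45·425) / 0.6825 = 916.25 / 0.6825 ≈ 1342.49
  x_T = (0.15·725 + 0.75·425) / 0.6825 = 427.50 / 0.6825 ≈ 626.37

x_S = 1342.49, x_T = 626.37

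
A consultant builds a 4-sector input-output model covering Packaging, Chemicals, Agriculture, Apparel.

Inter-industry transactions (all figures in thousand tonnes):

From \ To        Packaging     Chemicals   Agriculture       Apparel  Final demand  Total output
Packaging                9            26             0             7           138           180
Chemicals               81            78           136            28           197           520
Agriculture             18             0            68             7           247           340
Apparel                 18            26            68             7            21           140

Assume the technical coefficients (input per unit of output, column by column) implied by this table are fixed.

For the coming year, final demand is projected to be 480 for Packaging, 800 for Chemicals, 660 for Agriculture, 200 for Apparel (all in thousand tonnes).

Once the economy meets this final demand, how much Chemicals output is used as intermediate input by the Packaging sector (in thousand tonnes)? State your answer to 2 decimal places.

z_21 = 284.82

Technical coefficients a_ij = z_ij / X_j:
  a_11 = 9/180 = 0.05, a_21 = 81/180 = 0.45, a_31 = 18/180 = 0.10, a_41 = 18/180 = 0.10
  a_12 = 26/520 = 0.05, a_22 = 78/520 = 0.15, a_32 = 0/520 = 0.00, a_42 = 26/520 = 0.05
  a_13 = 0/340 = 0.00, a_23 = 136/340 = 0.40, a_33 = 68/340 = 0.20, a_43 = 68/340 = 0.20
  a_14 = 7/140 = 0.05, a_24 = 28/140 = 0.20, a_34 = 7/140 = 0.05, a_44 = 7/140 = 0.05
I − A =
  [   0.95    -0.05     0.00    -0.05]
  [  -0.45     0.85    -0.40    -0.20]
  [  -0.10     0.00     0.80    -0.05]
  [  -0.10    -0.05    -0.20     0.95]
Compute the cofactors C_ij = (−1)^(i+j)·(3×3 minor ij) of I−A; the adjugate is their transpose:
adj(I−A) = Cᵀ =
  [ 0.628500   0.039500   0.030500   0.043000]
  [ 0.397500   0.707500   0.401500   0.191000]
  [ 0.085125   0.007625   0.729875   0.044500]
  [ 0.105000   0.043000   0.178000   0.626000]
det(I−A) = Σ_j (I−A)_1j·C_1j = (0.95)(0.628500) + (-0.05)(0.397500) + (0.00)(0.085125) + (-0.05)(0.105000) = 0.57195
(I − A)⁻¹ = adj(I−A) / det(I−A) ≈
  [   1.0989     0.0691     0.0533     0.0752]
  [   0.6950     1.2370     0.7020     0.3339]
  [   0.1488     0.0133     1.2761     0.0778]
  [   0.1836     0.0752     0.3112     1.0945]
First solve x = (I − A)⁻¹ d = adj(I−A)·d / det(I−A); in particular x_1 = (0.628500·480 + 0.039500·800 + 0.030500·660 + 0.043000·200) / 0.57195 = 362.01 / 0.57195 ≈ 632.9399.
Intermediate flow from 2 to 1: z_21 = a_21 · x_1 = 0.45 × 362.01 / 0.57195 = 162.9045 / 0.57195 ≈ 284.82.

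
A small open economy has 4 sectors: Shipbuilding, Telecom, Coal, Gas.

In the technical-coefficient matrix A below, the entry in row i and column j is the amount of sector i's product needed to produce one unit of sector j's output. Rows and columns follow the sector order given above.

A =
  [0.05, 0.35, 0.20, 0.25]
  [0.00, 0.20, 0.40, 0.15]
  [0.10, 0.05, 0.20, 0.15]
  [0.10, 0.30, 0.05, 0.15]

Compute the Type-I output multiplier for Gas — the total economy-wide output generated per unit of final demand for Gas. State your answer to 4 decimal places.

I − A =
  [   0.95    -0.35    -0.20    -0.25]
  [   0.00     0.80    -0.40    -0.15]
  [  -0.10    -0.05     0.80    -0.15]
  [  -0.10    -0.30    -0.05     0.85]
Compute the cofactors C_ij = (−1)^(i+j)·(3×3 minor ij) of I−A; the adjugate is their transpose:
adj(I−A) = Cᵀ =
  [ 0.466625   0.313500   0.288625   0.243500]
  [ 0.052750   0.597625   0.323125   0.178000]
  [ 0.076250   0.124375   0.578000   0.146375]
  [ 0.078000   0.255125   0.182000   0.559000]
det(I−A) = Σ_j (I−A)_1j·C_1j = (0.95)(0.466625) + (-0.35)(0.052750) + (-0.20)(0.076250) + (-0.25)(0.078000) = 0.39008125
(I − A)⁻¹ = adj(I−A) / det(I−A) ≈
  [   1.19623     0.80368     0.73991     0.62423]
  [   0.13523     1.53205     0.82835     0.45632]
  [   0.19547     0.31884     1.48174     0.37524]
  [   0.19996     0.65403     0.46657     1.43303]
The output multiplier for sector j is the column-j sum of the Leontief inverse (I − A)⁻¹ = adj(I−A) / det(I−A).
Column 4 of adj(I−A): (0.243500, 0.178000, 0.146375, 0.559000); det(I−A) = 0.39008125.
m_4 = (0.243500 + 0.178000 + 0.146375 + 0.559000) / 0.39008125 = 1.126875 / 0.39008125 ≈ 2.8888.

m_4 = 2.8888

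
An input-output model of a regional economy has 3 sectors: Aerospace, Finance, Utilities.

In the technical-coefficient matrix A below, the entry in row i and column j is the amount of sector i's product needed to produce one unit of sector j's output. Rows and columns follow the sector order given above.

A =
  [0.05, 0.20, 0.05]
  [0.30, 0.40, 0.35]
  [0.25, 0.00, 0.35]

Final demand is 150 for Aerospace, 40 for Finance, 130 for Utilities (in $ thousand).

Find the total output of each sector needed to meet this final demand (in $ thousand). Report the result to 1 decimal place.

x_A = 250.2, x_F = 364.6, x_U = 296.2

I − A =
  [   0.95    -0.20    -0.05]
  [  -0.30     0.60    -0.35]
  [  -0.25     0.00     0.65]
Cofactors of I−A, C_ij = (−1)^(i+j)·(minor ij) (rows/columns in the sector order above):
  C_11 = (0.60)(0.65) − (-0.35)(0.00) = 0.3900
  C_12 = −[(-0.30)(0.65) − (-0.35)(-0.25)] = 0.2825
  C_13 = (-0.30)(0.00) − (0.60)(-0.25) = 0.1500
  C_21 = −[(-0.20)(0.65) − (-0.05)(0.00)] = 0.1300
  C_22 = (0.95)(0.65) − (-0.05)(-0.25) = 0.6050
  C_23 = −[(0.95)(0.00) − (-0.20)(-0.25)] = 0.0500
  C_31 = (-0.20)(-0.35) − (-0.05)(0.60) = 0.1000
  C_32 = −[(0.95)(-0.35) − (-0.05)(-0.30)] = 0.3475
  C_33 = (0.95)(0.60) − (-0.20)(-0.30) = 0.5100
det(I−A) = Σ_j (I−A)_1j·C_1j = (0.95)(0.3900) + (-0.20)(0.2825) + (-0.05)(0.1500) = 0.3065
adj(I−A) = Cᵀ =
  [ 0.3900   0.1300   0.1000]
  [ 0.2825   0.6050   0.3475]
  [ 0.1500   0.0500   0.5100]
(I − A)⁻¹ = adj(I−A) / det(I−A) ≈
  [   1.2724     0.4241     0.3263]
  [   0.9217     1.9739     1.1338]
  [   0.4894     0.1631     1.6639]
x = (I − A)⁻¹ d = adj(I−A)·d / det(I−A), with det(I−A) = 0.3065:
  x_A = (0.3900·150 + 0.1300·40 + 0.1000·130) / 0.3065 = 76.70 / 0.3065 ≈ 250.2
  x_F = (0.2825·150 + 0.6050·40 + 0.3475·130) / 0.3065 = 111.75 / 0.3065 ≈ 364.6
  x_U = (0.1500·150 + 0.0500·40 + 0.5100·130) / 0.3065 = 90.80 / 0.3065 ≈ 296.2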